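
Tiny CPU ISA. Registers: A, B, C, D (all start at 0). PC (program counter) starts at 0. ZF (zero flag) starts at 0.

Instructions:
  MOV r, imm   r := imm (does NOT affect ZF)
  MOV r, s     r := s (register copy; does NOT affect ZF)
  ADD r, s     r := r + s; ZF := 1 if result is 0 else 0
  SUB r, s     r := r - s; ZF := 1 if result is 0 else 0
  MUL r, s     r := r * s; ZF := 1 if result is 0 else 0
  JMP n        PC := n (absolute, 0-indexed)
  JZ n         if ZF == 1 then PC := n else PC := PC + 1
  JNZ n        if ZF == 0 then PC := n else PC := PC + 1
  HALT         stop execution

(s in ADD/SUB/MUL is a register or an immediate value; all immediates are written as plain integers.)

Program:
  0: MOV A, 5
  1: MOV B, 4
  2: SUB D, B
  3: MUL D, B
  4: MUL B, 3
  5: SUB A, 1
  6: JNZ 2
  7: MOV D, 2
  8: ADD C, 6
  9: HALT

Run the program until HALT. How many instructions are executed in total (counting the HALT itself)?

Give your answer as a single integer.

Answer: 30

Derivation:
Step 1: PC=0 exec 'MOV A, 5'. After: A=5 B=0 C=0 D=0 ZF=0 PC=1
Step 2: PC=1 exec 'MOV B, 4'. After: A=5 B=4 C=0 D=0 ZF=0 PC=2
Step 3: PC=2 exec 'SUB D, B'. After: A=5 B=4 C=0 D=-4 ZF=0 PC=3
Step 4: PC=3 exec 'MUL D, B'. After: A=5 B=4 C=0 D=-16 ZF=0 PC=4
Step 5: PC=4 exec 'MUL B, 3'. After: A=5 B=12 C=0 D=-16 ZF=0 PC=5
Step 6: PC=5 exec 'SUB A, 1'. After: A=4 B=12 C=0 D=-16 ZF=0 PC=6
Step 7: PC=6 exec 'JNZ 2'. After: A=4 B=12 C=0 D=-16 ZF=0 PC=2
Step 8: PC=2 exec 'SUB D, B'. After: A=4 B=12 C=0 D=-28 ZF=0 PC=3
Step 9: PC=3 exec 'MUL D, B'. After: A=4 B=12 C=0 D=-336 ZF=0 PC=4
Step 10: PC=4 exec 'MUL B, 3'. After: A=4 B=36 C=0 D=-336 ZF=0 PC=5
Step 11: PC=5 exec 'SUB A, 1'. After: A=3 B=36 C=0 D=-336 ZF=0 PC=6
Step 12: PC=6 exec 'JNZ 2'. After: A=3 B=36 C=0 D=-336 ZF=0 PC=2
Step 13: PC=2 exec 'SUB D, B'. After: A=3 B=36 C=0 D=-372 ZF=0 PC=3
Step 14: PC=3 exec 'MUL D, B'. After: A=3 B=36 C=0 D=-13392 ZF=0 PC=4
Step 15: PC=4 exec 'MUL B, 3'. After: A=3 B=108 C=0 D=-13392 ZF=0 PC=5
Step 16: PC=5 exec 'SUB A, 1'. After: A=2 B=108 C=0 D=-13392 ZF=0 PC=6
Step 17: PC=6 exec 'JNZ 2'. After: A=2 B=108 C=0 D=-13392 ZF=0 PC=2
Step 18: PC=2 exec 'SUB D, B'. After: A=2 B=108 C=0 D=-13500 ZF=0 PC=3
Step 19: PC=3 exec 'MUL D, B'. After: A=2 B=108 C=0 D=-1458000 ZF=0 PC=4
Step 20: PC=4 exec 'MUL B, 3'. After: A=2 B=324 C=0 D=-1458000 ZF=0 PC=5
Step 21: PC=5 exec 'SUB A, 1'. After: A=1 B=324 C=0 D=-1458000 ZF=0 PC=6
Step 22: PC=6 exec 'JNZ 2'. After: A=1 B=324 C=0 D=-1458000 ZF=0 PC=2
Step 23: PC=2 exec 'SUB D, B'. After: A=1 B=324 C=0 D=-1458324 ZF=0 PC=3
Step 24: PC=3 exec 'MUL D, B'. After: A=1 B=324 C=0 D=-472496976 ZF=0 PC=4
Step 25: PC=4 exec 'MUL B, 3'. After: A=1 B=972 C=0 D=-472496976 ZF=0 PC=5
Step 26: PC=5 exec 'SUB A, 1'. After: A=0 B=972 C=0 D=-472496976 ZF=1 PC=6
Step 27: PC=6 exec 'JNZ 2'. After: A=0 B=972 C=0 D=-472496976 ZF=1 PC=7
Step 28: PC=7 exec 'MOV D, 2'. After: A=0 B=972 C=0 D=2 ZF=1 PC=8
Step 29: PC=8 exec 'ADD C, 6'. After: A=0 B=972 C=6 D=2 ZF=0 PC=9
Step 30: PC=9 exec 'HALT'. After: A=0 B=972 C=6 D=2 ZF=0 PC=9 HALTED
Total instructions executed: 30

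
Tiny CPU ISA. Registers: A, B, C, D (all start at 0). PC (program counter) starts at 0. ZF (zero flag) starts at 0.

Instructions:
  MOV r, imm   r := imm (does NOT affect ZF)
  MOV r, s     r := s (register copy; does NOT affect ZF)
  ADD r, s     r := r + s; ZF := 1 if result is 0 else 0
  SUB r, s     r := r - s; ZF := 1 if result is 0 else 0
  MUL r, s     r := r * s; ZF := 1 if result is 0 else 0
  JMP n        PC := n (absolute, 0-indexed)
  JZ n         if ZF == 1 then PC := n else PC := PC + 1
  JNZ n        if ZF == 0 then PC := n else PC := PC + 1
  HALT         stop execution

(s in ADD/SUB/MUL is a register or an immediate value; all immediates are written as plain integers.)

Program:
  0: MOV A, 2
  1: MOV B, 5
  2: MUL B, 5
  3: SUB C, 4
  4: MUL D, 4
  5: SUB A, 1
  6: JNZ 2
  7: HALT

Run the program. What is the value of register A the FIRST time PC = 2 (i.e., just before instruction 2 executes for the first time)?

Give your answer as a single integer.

Step 1: PC=0 exec 'MOV A, 2'. After: A=2 B=0 C=0 D=0 ZF=0 PC=1
Step 2: PC=1 exec 'MOV B, 5'. After: A=2 B=5 C=0 D=0 ZF=0 PC=2
First time PC=2: A=2

2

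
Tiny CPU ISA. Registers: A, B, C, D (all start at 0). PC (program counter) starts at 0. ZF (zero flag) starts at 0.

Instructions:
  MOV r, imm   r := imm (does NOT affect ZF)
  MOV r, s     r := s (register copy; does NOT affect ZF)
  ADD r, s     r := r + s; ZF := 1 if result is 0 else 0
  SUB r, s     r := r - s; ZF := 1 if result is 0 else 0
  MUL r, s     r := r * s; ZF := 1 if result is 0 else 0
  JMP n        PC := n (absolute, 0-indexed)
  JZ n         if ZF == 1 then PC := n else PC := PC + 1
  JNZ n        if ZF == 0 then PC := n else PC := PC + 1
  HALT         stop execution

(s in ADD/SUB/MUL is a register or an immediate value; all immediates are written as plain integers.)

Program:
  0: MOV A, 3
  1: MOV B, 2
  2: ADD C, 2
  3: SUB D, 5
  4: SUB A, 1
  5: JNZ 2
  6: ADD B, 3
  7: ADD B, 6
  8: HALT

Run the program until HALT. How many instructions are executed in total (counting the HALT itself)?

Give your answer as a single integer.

Answer: 17

Derivation:
Step 1: PC=0 exec 'MOV A, 3'. After: A=3 B=0 C=0 D=0 ZF=0 PC=1
Step 2: PC=1 exec 'MOV B, 2'. After: A=3 B=2 C=0 D=0 ZF=0 PC=2
Step 3: PC=2 exec 'ADD C, 2'. After: A=3 B=2 C=2 D=0 ZF=0 PC=3
Step 4: PC=3 exec 'SUB D, 5'. After: A=3 B=2 C=2 D=-5 ZF=0 PC=4
Step 5: PC=4 exec 'SUB A, 1'. After: A=2 B=2 C=2 D=-5 ZF=0 PC=5
Step 6: PC=5 exec 'JNZ 2'. After: A=2 B=2 C=2 D=-5 ZF=0 PC=2
Step 7: PC=2 exec 'ADD C, 2'. After: A=2 B=2 C=4 D=-5 ZF=0 PC=3
Step 8: PC=3 exec 'SUB D, 5'. After: A=2 B=2 C=4 D=-10 ZF=0 PC=4
Step 9: PC=4 exec 'SUB A, 1'. After: A=1 B=2 C=4 D=-10 ZF=0 PC=5
Step 10: PC=5 exec 'JNZ 2'. After: A=1 B=2 C=4 D=-10 ZF=0 PC=2
Step 11: PC=2 exec 'ADD C, 2'. After: A=1 B=2 C=6 D=-10 ZF=0 PC=3
Step 12: PC=3 exec 'SUB D, 5'. After: A=1 B=2 C=6 D=-15 ZF=0 PC=4
Step 13: PC=4 exec 'SUB A, 1'. After: A=0 B=2 C=6 D=-15 ZF=1 PC=5
Step 14: PC=5 exec 'JNZ 2'. After: A=0 B=2 C=6 D=-15 ZF=1 PC=6
Step 15: PC=6 exec 'ADD B, 3'. After: A=0 B=5 C=6 D=-15 ZF=0 PC=7
Step 16: PC=7 exec 'ADD B, 6'. After: A=0 B=11 C=6 D=-15 ZF=0 PC=8
Step 17: PC=8 exec 'HALT'. After: A=0 B=11 C=6 D=-15 ZF=0 PC=8 HALTED
Total instructions executed: 17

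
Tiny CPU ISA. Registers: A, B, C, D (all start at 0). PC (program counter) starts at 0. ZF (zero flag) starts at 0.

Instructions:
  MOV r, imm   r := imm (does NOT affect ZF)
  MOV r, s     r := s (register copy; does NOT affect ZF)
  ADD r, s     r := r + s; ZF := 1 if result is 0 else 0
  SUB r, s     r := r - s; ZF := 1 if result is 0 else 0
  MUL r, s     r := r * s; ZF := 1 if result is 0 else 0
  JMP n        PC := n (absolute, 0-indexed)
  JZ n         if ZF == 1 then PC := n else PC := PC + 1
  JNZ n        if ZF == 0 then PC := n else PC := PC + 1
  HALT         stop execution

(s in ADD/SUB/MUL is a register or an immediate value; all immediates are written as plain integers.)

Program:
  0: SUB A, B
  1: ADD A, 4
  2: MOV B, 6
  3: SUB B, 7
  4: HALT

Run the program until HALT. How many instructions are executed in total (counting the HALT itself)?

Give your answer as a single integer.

Step 1: PC=0 exec 'SUB A, B'. After: A=0 B=0 C=0 D=0 ZF=1 PC=1
Step 2: PC=1 exec 'ADD A, 4'. After: A=4 B=0 C=0 D=0 ZF=0 PC=2
Step 3: PC=2 exec 'MOV B, 6'. After: A=4 B=6 C=0 D=0 ZF=0 PC=3
Step 4: PC=3 exec 'SUB B, 7'. After: A=4 B=-1 C=0 D=0 ZF=0 PC=4
Step 5: PC=4 exec 'HALT'. After: A=4 B=-1 C=0 D=0 ZF=0 PC=4 HALTED
Total instructions executed: 5

Answer: 5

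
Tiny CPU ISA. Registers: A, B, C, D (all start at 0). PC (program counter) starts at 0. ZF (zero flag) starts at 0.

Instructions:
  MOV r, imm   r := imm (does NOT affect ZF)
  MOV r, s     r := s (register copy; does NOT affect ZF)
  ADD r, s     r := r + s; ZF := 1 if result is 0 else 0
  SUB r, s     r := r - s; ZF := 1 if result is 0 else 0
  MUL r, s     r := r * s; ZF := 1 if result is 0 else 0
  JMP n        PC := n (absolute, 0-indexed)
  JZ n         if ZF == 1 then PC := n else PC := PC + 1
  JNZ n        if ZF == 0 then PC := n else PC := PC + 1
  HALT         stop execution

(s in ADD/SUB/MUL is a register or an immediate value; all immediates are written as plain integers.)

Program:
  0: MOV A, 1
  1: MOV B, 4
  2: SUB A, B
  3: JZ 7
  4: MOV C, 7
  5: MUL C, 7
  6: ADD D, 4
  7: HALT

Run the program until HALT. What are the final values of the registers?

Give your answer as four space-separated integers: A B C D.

Answer: -3 4 49 4

Derivation:
Step 1: PC=0 exec 'MOV A, 1'. After: A=1 B=0 C=0 D=0 ZF=0 PC=1
Step 2: PC=1 exec 'MOV B, 4'. After: A=1 B=4 C=0 D=0 ZF=0 PC=2
Step 3: PC=2 exec 'SUB A, B'. After: A=-3 B=4 C=0 D=0 ZF=0 PC=3
Step 4: PC=3 exec 'JZ 7'. After: A=-3 B=4 C=0 D=0 ZF=0 PC=4
Step 5: PC=4 exec 'MOV C, 7'. After: A=-3 B=4 C=7 D=0 ZF=0 PC=5
Step 6: PC=5 exec 'MUL C, 7'. After: A=-3 B=4 C=49 D=0 ZF=0 PC=6
Step 7: PC=6 exec 'ADD D, 4'. After: A=-3 B=4 C=49 D=4 ZF=0 PC=7
Step 8: PC=7 exec 'HALT'. After: A=-3 B=4 C=49 D=4 ZF=0 PC=7 HALTED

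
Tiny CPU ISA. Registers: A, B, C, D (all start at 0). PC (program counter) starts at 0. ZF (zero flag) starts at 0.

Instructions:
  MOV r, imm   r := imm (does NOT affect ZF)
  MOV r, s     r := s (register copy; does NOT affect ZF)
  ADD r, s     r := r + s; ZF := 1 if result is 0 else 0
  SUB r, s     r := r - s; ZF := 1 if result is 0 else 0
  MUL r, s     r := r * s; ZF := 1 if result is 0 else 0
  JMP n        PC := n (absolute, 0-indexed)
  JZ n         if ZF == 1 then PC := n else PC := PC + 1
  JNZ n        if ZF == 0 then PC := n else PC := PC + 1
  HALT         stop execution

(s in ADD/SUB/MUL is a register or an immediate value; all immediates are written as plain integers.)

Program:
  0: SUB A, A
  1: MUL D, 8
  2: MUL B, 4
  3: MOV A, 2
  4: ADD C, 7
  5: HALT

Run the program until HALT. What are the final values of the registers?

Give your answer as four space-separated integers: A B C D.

Answer: 2 0 7 0

Derivation:
Step 1: PC=0 exec 'SUB A, A'. After: A=0 B=0 C=0 D=0 ZF=1 PC=1
Step 2: PC=1 exec 'MUL D, 8'. After: A=0 B=0 C=0 D=0 ZF=1 PC=2
Step 3: PC=2 exec 'MUL B, 4'. After: A=0 B=0 C=0 D=0 ZF=1 PC=3
Step 4: PC=3 exec 'MOV A, 2'. After: A=2 B=0 C=0 D=0 ZF=1 PC=4
Step 5: PC=4 exec 'ADD C, 7'. After: A=2 B=0 C=7 D=0 ZF=0 PC=5
Step 6: PC=5 exec 'HALT'. After: A=2 B=0 C=7 D=0 ZF=0 PC=5 HALTED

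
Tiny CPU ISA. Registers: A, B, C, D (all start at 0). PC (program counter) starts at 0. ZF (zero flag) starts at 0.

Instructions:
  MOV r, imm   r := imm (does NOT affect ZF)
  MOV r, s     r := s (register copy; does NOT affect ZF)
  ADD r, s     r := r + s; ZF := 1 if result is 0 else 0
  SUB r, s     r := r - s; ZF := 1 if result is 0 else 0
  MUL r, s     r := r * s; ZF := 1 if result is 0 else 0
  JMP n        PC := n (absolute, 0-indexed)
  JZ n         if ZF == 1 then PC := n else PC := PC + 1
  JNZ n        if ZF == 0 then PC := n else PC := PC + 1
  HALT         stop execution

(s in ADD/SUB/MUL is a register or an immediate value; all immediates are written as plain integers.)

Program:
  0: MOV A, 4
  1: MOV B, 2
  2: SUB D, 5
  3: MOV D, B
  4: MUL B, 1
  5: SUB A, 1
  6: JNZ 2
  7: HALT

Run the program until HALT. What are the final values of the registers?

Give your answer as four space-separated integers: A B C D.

Answer: 0 2 0 2

Derivation:
Step 1: PC=0 exec 'MOV A, 4'. After: A=4 B=0 C=0 D=0 ZF=0 PC=1
Step 2: PC=1 exec 'MOV B, 2'. After: A=4 B=2 C=0 D=0 ZF=0 PC=2
Step 3: PC=2 exec 'SUB D, 5'. After: A=4 B=2 C=0 D=-5 ZF=0 PC=3
Step 4: PC=3 exec 'MOV D, B'. After: A=4 B=2 C=0 D=2 ZF=0 PC=4
Step 5: PC=4 exec 'MUL B, 1'. After: A=4 B=2 C=0 D=2 ZF=0 PC=5
Step 6: PC=5 exec 'SUB A, 1'. After: A=3 B=2 C=0 D=2 ZF=0 PC=6
Step 7: PC=6 exec 'JNZ 2'. After: A=3 B=2 C=0 D=2 ZF=0 PC=2
Step 8: PC=2 exec 'SUB D, 5'. After: A=3 B=2 C=0 D=-3 ZF=0 PC=3
Step 9: PC=3 exec 'MOV D, B'. After: A=3 B=2 C=0 D=2 ZF=0 PC=4
Step 10: PC=4 exec 'MUL B, 1'. After: A=3 B=2 C=0 D=2 ZF=0 PC=5
Step 11: PC=5 exec 'SUB A, 1'. After: A=2 B=2 C=0 D=2 ZF=0 PC=6
Step 12: PC=6 exec 'JNZ 2'. After: A=2 B=2 C=0 D=2 ZF=0 PC=2
Step 13: PC=2 exec 'SUB D, 5'. After: A=2 B=2 C=0 D=-3 ZF=0 PC=3
Step 14: PC=3 exec 'MOV D, B'. After: A=2 B=2 C=0 D=2 ZF=0 PC=4
Step 15: PC=4 exec 'MUL B, 1'. After: A=2 B=2 C=0 D=2 ZF=0 PC=5
Step 16: PC=5 exec 'SUB A, 1'. After: A=1 B=2 C=0 D=2 ZF=0 PC=6
Step 17: PC=6 exec 'JNZ 2'. After: A=1 B=2 C=0 D=2 ZF=0 PC=2
Step 18: PC=2 exec 'SUB D, 5'. After: A=1 B=2 C=0 D=-3 ZF=0 PC=3
Step 19: PC=3 exec 'MOV D, B'. After: A=1 B=2 C=0 D=2 ZF=0 PC=4
Step 20: PC=4 exec 'MUL B, 1'. After: A=1 B=2 C=0 D=2 ZF=0 PC=5
Step 21: PC=5 exec 'SUB A, 1'. After: A=0 B=2 C=0 D=2 ZF=1 PC=6
Step 22: PC=6 exec 'JNZ 2'. After: A=0 B=2 C=0 D=2 ZF=1 PC=7
Step 23: PC=7 exec 'HALT'. After: A=0 B=2 C=0 D=2 ZF=1 PC=7 HALTED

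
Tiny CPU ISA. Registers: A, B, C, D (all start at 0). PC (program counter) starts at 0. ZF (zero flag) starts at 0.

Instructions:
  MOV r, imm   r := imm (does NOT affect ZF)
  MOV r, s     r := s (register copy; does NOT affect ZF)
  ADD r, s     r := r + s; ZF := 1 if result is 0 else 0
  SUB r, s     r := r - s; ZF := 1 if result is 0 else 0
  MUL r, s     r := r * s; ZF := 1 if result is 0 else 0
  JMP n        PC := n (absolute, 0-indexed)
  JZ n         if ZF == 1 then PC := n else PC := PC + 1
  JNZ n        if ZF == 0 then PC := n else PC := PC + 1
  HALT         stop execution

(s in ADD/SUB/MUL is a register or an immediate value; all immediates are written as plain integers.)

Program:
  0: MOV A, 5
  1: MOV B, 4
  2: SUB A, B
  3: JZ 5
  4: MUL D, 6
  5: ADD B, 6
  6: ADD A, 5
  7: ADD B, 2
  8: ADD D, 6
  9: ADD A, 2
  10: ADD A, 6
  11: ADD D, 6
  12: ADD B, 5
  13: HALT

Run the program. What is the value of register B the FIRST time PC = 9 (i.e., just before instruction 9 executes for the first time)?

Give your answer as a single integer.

Step 1: PC=0 exec 'MOV A, 5'. After: A=5 B=0 C=0 D=0 ZF=0 PC=1
Step 2: PC=1 exec 'MOV B, 4'. After: A=5 B=4 C=0 D=0 ZF=0 PC=2
Step 3: PC=2 exec 'SUB A, B'. After: A=1 B=4 C=0 D=0 ZF=0 PC=3
Step 4: PC=3 exec 'JZ 5'. After: A=1 B=4 C=0 D=0 ZF=0 PC=4
Step 5: PC=4 exec 'MUL D, 6'. After: A=1 B=4 C=0 D=0 ZF=1 PC=5
Step 6: PC=5 exec 'ADD B, 6'. After: A=1 B=10 C=0 D=0 ZF=0 PC=6
Step 7: PC=6 exec 'ADD A, 5'. After: A=6 B=10 C=0 D=0 ZF=0 PC=7
Step 8: PC=7 exec 'ADD B, 2'. After: A=6 B=12 C=0 D=0 ZF=0 PC=8
Step 9: PC=8 exec 'ADD D, 6'. After: A=6 B=12 C=0 D=6 ZF=0 PC=9
First time PC=9: B=12

12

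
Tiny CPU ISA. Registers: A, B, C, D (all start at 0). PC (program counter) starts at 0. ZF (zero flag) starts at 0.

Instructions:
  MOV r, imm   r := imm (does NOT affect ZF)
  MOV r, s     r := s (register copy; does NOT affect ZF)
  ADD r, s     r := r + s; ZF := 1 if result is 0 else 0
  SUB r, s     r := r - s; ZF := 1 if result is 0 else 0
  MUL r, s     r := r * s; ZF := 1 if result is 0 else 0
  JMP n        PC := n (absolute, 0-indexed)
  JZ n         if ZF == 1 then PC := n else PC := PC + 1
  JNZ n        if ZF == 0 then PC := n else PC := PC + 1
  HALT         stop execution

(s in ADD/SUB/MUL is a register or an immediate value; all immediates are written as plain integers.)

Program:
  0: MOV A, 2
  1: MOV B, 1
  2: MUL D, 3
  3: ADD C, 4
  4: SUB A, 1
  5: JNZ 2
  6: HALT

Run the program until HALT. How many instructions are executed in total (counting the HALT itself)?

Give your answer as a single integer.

Answer: 11

Derivation:
Step 1: PC=0 exec 'MOV A, 2'. After: A=2 B=0 C=0 D=0 ZF=0 PC=1
Step 2: PC=1 exec 'MOV B, 1'. After: A=2 B=1 C=0 D=0 ZF=0 PC=2
Step 3: PC=2 exec 'MUL D, 3'. After: A=2 B=1 C=0 D=0 ZF=1 PC=3
Step 4: PC=3 exec 'ADD C, 4'. After: A=2 B=1 C=4 D=0 ZF=0 PC=4
Step 5: PC=4 exec 'SUB A, 1'. After: A=1 B=1 C=4 D=0 ZF=0 PC=5
Step 6: PC=5 exec 'JNZ 2'. After: A=1 B=1 C=4 D=0 ZF=0 PC=2
Step 7: PC=2 exec 'MUL D, 3'. After: A=1 B=1 C=4 D=0 ZF=1 PC=3
Step 8: PC=3 exec 'ADD C, 4'. After: A=1 B=1 C=8 D=0 ZF=0 PC=4
Step 9: PC=4 exec 'SUB A, 1'. After: A=0 B=1 C=8 D=0 ZF=1 PC=5
Step 10: PC=5 exec 'JNZ 2'. After: A=0 B=1 C=8 D=0 ZF=1 PC=6
Step 11: PC=6 exec 'HALT'. After: A=0 B=1 C=8 D=0 ZF=1 PC=6 HALTED
Total instructions executed: 11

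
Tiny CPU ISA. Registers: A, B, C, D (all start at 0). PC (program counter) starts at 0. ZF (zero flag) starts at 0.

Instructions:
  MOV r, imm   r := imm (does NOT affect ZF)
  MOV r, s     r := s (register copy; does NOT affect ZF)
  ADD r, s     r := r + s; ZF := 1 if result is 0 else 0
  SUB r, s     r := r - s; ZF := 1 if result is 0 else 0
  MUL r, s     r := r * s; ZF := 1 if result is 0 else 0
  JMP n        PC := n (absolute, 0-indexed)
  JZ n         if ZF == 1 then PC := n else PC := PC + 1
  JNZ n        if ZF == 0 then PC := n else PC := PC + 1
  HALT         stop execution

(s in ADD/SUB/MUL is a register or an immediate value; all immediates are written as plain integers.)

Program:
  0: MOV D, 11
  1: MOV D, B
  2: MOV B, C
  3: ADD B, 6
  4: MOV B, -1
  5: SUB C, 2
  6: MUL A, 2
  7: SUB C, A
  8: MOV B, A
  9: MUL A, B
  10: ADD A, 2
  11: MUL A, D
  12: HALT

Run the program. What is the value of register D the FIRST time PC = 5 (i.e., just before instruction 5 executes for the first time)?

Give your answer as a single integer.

Step 1: PC=0 exec 'MOV D, 11'. After: A=0 B=0 C=0 D=11 ZF=0 PC=1
Step 2: PC=1 exec 'MOV D, B'. After: A=0 B=0 C=0 D=0 ZF=0 PC=2
Step 3: PC=2 exec 'MOV B, C'. After: A=0 B=0 C=0 D=0 ZF=0 PC=3
Step 4: PC=3 exec 'ADD B, 6'. After: A=0 B=6 C=0 D=0 ZF=0 PC=4
Step 5: PC=4 exec 'MOV B, -1'. After: A=0 B=-1 C=0 D=0 ZF=0 PC=5
First time PC=5: D=0

0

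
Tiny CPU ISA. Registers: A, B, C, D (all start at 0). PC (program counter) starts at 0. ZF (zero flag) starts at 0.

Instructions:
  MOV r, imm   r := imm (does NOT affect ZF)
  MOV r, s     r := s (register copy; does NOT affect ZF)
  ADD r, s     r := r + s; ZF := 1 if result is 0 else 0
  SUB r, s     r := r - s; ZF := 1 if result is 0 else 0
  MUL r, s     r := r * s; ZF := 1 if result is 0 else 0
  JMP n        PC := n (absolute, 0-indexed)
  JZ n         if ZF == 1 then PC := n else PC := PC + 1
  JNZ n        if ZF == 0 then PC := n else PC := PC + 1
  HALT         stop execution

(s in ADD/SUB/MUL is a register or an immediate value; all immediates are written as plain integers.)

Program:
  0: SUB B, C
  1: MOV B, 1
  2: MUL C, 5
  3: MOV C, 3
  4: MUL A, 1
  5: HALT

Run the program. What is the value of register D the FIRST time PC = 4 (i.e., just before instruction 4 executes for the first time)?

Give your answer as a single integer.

Step 1: PC=0 exec 'SUB B, C'. After: A=0 B=0 C=0 D=0 ZF=1 PC=1
Step 2: PC=1 exec 'MOV B, 1'. After: A=0 B=1 C=0 D=0 ZF=1 PC=2
Step 3: PC=2 exec 'MUL C, 5'. After: A=0 B=1 C=0 D=0 ZF=1 PC=3
Step 4: PC=3 exec 'MOV C, 3'. After: A=0 B=1 C=3 D=0 ZF=1 PC=4
First time PC=4: D=0

0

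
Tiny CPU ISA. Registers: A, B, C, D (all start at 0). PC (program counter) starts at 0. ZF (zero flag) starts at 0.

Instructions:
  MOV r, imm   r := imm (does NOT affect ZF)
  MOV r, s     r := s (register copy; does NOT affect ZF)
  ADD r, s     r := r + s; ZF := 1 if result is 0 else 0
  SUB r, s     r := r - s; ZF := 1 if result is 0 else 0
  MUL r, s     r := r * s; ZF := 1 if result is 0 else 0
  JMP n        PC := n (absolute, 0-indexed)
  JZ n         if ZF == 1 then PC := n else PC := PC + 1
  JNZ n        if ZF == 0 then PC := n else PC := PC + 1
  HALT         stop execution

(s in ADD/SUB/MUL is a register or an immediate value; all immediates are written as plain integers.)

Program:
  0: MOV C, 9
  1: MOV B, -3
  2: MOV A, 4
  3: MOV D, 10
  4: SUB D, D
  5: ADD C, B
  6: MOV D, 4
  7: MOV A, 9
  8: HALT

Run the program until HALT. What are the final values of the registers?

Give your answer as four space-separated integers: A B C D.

Step 1: PC=0 exec 'MOV C, 9'. After: A=0 B=0 C=9 D=0 ZF=0 PC=1
Step 2: PC=1 exec 'MOV B, -3'. After: A=0 B=-3 C=9 D=0 ZF=0 PC=2
Step 3: PC=2 exec 'MOV A, 4'. After: A=4 B=-3 C=9 D=0 ZF=0 PC=3
Step 4: PC=3 exec 'MOV D, 10'. After: A=4 B=-3 C=9 D=10 ZF=0 PC=4
Step 5: PC=4 exec 'SUB D, D'. After: A=4 B=-3 C=9 D=0 ZF=1 PC=5
Step 6: PC=5 exec 'ADD C, B'. After: A=4 B=-3 C=6 D=0 ZF=0 PC=6
Step 7: PC=6 exec 'MOV D, 4'. After: A=4 B=-3 C=6 D=4 ZF=0 PC=7
Step 8: PC=7 exec 'MOV A, 9'. After: A=9 B=-3 C=6 D=4 ZF=0 PC=8
Step 9: PC=8 exec 'HALT'. After: A=9 B=-3 C=6 D=4 ZF=0 PC=8 HALTED

Answer: 9 -3 6 4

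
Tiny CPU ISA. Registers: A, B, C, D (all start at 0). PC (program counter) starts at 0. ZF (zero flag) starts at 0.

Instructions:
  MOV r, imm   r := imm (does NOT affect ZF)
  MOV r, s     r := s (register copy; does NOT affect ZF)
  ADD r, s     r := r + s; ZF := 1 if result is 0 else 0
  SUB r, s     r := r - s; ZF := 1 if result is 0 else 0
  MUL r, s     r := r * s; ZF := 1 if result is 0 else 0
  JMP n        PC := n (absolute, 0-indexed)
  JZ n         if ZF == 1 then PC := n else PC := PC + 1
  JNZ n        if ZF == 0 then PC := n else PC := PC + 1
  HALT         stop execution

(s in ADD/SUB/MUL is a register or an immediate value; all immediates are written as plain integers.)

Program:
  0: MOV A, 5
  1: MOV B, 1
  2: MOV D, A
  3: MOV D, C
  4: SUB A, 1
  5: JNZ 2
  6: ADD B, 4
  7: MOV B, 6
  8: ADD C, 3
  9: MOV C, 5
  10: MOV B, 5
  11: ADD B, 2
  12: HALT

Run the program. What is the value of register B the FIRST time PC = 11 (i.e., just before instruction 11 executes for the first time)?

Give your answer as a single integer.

Step 1: PC=0 exec 'MOV A, 5'. After: A=5 B=0 C=0 D=0 ZF=0 PC=1
Step 2: PC=1 exec 'MOV B, 1'. After: A=5 B=1 C=0 D=0 ZF=0 PC=2
Step 3: PC=2 exec 'MOV D, A'. After: A=5 B=1 C=0 D=5 ZF=0 PC=3
Step 4: PC=3 exec 'MOV D, C'. After: A=5 B=1 C=0 D=0 ZF=0 PC=4
Step 5: PC=4 exec 'SUB A, 1'. After: A=4 B=1 C=0 D=0 ZF=0 PC=5
Step 6: PC=5 exec 'JNZ 2'. After: A=4 B=1 C=0 D=0 ZF=0 PC=2
Step 7: PC=2 exec 'MOV D, A'. After: A=4 B=1 C=0 D=4 ZF=0 PC=3
Step 8: PC=3 exec 'MOV D, C'. After: A=4 B=1 C=0 D=0 ZF=0 PC=4
Step 9: PC=4 exec 'SUB A, 1'. After: A=3 B=1 C=0 D=0 ZF=0 PC=5
Step 10: PC=5 exec 'JNZ 2'. After: A=3 B=1 C=0 D=0 ZF=0 PC=2
Step 11: PC=2 exec 'MOV D, A'. After: A=3 B=1 C=0 D=3 ZF=0 PC=3
Step 12: PC=3 exec 'MOV D, C'. After: A=3 B=1 C=0 D=0 ZF=0 PC=4
Step 13: PC=4 exec 'SUB A, 1'. After: A=2 B=1 C=0 D=0 ZF=0 PC=5
Step 14: PC=5 exec 'JNZ 2'. After: A=2 B=1 C=0 D=0 ZF=0 PC=2
Step 15: PC=2 exec 'MOV D, A'. After: A=2 B=1 C=0 D=2 ZF=0 PC=3
Step 16: PC=3 exec 'MOV D, C'. After: A=2 B=1 C=0 D=0 ZF=0 PC=4
Step 17: PC=4 exec 'SUB A, 1'. After: A=1 B=1 C=0 D=0 ZF=0 PC=5
Step 18: PC=5 exec 'JNZ 2'. After: A=1 B=1 C=0 D=0 ZF=0 PC=2
Step 19: PC=2 exec 'MOV D, A'. After: A=1 B=1 C=0 D=1 ZF=0 PC=3
Step 20: PC=3 exec 'MOV D, C'. After: A=1 B=1 C=0 D=0 ZF=0 PC=4
Step 21: PC=4 exec 'SUB A, 1'. After: A=0 B=1 C=0 D=0 ZF=1 PC=5
Step 22: PC=5 exec 'JNZ 2'. After: A=0 B=1 C=0 D=0 ZF=1 PC=6
Step 23: PC=6 exec 'ADD B, 4'. After: A=0 B=5 C=0 D=0 ZF=0 PC=7
Step 24: PC=7 exec 'MOV B, 6'. After: A=0 B=6 C=0 D=0 ZF=0 PC=8
Step 25: PC=8 exec 'ADD C, 3'. After: A=0 B=6 C=3 D=0 ZF=0 PC=9
Step 26: PC=9 exec 'MOV C, 5'. After: A=0 B=6 C=5 D=0 ZF=0 PC=10
Step 27: PC=10 exec 'MOV B, 5'. After: A=0 B=5 C=5 D=0 ZF=0 PC=11
First time PC=11: B=5

5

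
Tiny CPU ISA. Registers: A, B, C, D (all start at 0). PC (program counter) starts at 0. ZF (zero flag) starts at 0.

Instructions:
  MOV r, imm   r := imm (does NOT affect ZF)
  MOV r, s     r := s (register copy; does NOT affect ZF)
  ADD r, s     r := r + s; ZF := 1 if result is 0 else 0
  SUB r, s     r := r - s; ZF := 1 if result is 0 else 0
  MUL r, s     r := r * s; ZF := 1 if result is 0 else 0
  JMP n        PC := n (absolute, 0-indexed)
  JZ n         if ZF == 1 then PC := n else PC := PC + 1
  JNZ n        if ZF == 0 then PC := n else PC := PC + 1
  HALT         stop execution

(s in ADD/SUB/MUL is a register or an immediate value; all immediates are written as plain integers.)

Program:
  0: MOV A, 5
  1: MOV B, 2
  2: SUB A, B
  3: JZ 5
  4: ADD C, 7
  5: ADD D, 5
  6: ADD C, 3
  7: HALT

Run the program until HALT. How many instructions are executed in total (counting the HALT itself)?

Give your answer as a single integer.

Answer: 8

Derivation:
Step 1: PC=0 exec 'MOV A, 5'. After: A=5 B=0 C=0 D=0 ZF=0 PC=1
Step 2: PC=1 exec 'MOV B, 2'. After: A=5 B=2 C=0 D=0 ZF=0 PC=2
Step 3: PC=2 exec 'SUB A, B'. After: A=3 B=2 C=0 D=0 ZF=0 PC=3
Step 4: PC=3 exec 'JZ 5'. After: A=3 B=2 C=0 D=0 ZF=0 PC=4
Step 5: PC=4 exec 'ADD C, 7'. After: A=3 B=2 C=7 D=0 ZF=0 PC=5
Step 6: PC=5 exec 'ADD D, 5'. After: A=3 B=2 C=7 D=5 ZF=0 PC=6
Step 7: PC=6 exec 'ADD C, 3'. After: A=3 B=2 C=10 D=5 ZF=0 PC=7
Step 8: PC=7 exec 'HALT'. After: A=3 B=2 C=10 D=5 ZF=0 PC=7 HALTED
Total instructions executed: 8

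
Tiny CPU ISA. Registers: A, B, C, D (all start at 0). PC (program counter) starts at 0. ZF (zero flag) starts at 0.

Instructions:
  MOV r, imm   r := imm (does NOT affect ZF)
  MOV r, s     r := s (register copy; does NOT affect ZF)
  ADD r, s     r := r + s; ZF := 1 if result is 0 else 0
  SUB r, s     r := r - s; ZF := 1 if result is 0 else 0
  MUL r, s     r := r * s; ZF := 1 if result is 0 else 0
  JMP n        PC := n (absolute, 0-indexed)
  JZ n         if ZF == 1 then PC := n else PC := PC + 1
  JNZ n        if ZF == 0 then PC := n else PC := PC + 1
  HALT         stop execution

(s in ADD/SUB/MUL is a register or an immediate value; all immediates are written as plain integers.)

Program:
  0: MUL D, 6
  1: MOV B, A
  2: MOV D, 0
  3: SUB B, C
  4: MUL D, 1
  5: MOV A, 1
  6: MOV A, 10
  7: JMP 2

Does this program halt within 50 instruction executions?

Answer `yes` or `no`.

Answer: no

Derivation:
Step 1: PC=0 exec 'MUL D, 6'. After: A=0 B=0 C=0 D=0 ZF=1 PC=1
Step 2: PC=1 exec 'MOV B, A'. After: A=0 B=0 C=0 D=0 ZF=1 PC=2
Step 3: PC=2 exec 'MOV D, 0'. After: A=0 B=0 C=0 D=0 ZF=1 PC=3
Step 4: PC=3 exec 'SUB B, C'. After: A=0 B=0 C=0 D=0 ZF=1 PC=4
Step 5: PC=4 exec 'MUL D, 1'. After: A=0 B=0 C=0 D=0 ZF=1 PC=5
Step 6: PC=5 exec 'MOV A, 1'. After: A=1 B=0 C=0 D=0 ZF=1 PC=6
Step 7: PC=6 exec 'MOV A, 10'. After: A=10 B=0 C=0 D=0 ZF=1 PC=7
Step 8: PC=7 exec 'JMP 2'. After: A=10 B=0 C=0 D=0 ZF=1 PC=2
Step 9: PC=2 exec 'MOV D, 0'. After: A=10 B=0 C=0 D=0 ZF=1 PC=3
Step 10: PC=3 exec 'SUB B, C'. After: A=10 B=0 C=0 D=0 ZF=1 PC=4
Step 11: PC=4 exec 'MUL D, 1'. After: A=10 B=0 C=0 D=0 ZF=1 PC=5
Step 12: PC=5 exec 'MOV A, 1'. After: A=1 B=0 C=0 D=0 ZF=1 PC=6
State after step 12 equals state after step 6: the program is in a cycle of length 6 and will never halt.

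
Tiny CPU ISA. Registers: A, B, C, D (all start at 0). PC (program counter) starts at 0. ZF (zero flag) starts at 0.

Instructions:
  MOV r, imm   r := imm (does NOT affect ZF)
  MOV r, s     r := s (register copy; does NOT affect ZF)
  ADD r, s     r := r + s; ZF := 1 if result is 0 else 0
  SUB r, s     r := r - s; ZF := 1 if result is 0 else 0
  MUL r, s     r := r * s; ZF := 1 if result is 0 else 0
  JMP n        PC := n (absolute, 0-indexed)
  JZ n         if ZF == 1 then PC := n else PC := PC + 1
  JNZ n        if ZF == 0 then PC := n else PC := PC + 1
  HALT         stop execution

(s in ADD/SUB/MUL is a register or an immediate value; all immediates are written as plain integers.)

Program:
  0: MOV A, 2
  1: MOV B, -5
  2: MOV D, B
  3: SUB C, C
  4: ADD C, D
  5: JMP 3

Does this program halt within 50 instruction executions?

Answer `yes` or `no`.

Answer: no

Derivation:
Step 1: PC=0 exec 'MOV A, 2'. After: A=2 B=0 C=0 D=0 ZF=0 PC=1
Step 2: PC=1 exec 'MOV B, -5'. After: A=2 B=-5 C=0 D=0 ZF=0 PC=2
Step 3: PC=2 exec 'MOV D, B'. After: A=2 B=-5 C=0 D=-5 ZF=0 PC=3
Step 4: PC=3 exec 'SUB C, C'. After: A=2 B=-5 C=0 D=-5 ZF=1 PC=4
Step 5: PC=4 exec 'ADD C, D'. After: A=2 B=-5 C=-5 D=-5 ZF=0 PC=5
Step 6: PC=5 exec 'JMP 3'. After: A=2 B=-5 C=-5 D=-5 ZF=0 PC=3
Step 7: PC=3 exec 'SUB C, C'. After: A=2 B=-5 C=0 D=-5 ZF=1 PC=4
State after step 7 equals state after step 4: the program is in a cycle of length 3 and will never halt.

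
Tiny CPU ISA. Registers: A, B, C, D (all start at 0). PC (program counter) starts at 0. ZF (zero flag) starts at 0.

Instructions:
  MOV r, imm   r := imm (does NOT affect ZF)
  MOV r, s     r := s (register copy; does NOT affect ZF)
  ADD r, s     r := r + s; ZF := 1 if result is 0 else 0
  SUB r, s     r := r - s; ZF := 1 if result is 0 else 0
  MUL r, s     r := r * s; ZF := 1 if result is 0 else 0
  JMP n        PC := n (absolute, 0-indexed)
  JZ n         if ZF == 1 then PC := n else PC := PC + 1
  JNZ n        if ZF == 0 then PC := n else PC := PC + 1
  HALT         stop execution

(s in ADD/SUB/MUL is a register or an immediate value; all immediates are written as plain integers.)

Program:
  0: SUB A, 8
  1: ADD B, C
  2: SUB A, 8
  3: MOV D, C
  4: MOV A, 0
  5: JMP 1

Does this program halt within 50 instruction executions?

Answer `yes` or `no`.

Step 1: PC=0 exec 'SUB A, 8'. After: A=-8 B=0 C=0 D=0 ZF=0 PC=1
Step 2: PC=1 exec 'ADD B, C'. After: A=-8 B=0 C=0 D=0 ZF=1 PC=2
Step 3: PC=2 exec 'SUB A, 8'. After: A=-16 B=0 C=0 D=0 ZF=0 PC=3
Step 4: PC=3 exec 'MOV D, C'. After: A=-16 B=0 C=0 D=0 ZF=0 PC=4
Step 5: PC=4 exec 'MOV A, 0'. After: A=0 B=0 C=0 D=0 ZF=0 PC=5
Step 6: PC=5 exec 'JMP 1'. After: A=0 B=0 C=0 D=0 ZF=0 PC=1
Step 7: PC=1 exec 'ADD B, C'. After: A=0 B=0 C=0 D=0 ZF=1 PC=2
Step 8: PC=2 exec 'SUB A, 8'. After: A=-8 B=0 C=0 D=0 ZF=0 PC=3
Step 9: PC=3 exec 'MOV D, C'. After: A=-8 B=0 C=0 D=0 ZF=0 PC=4
Step 10: PC=4 exec 'MOV A, 0'. After: A=0 B=0 C=0 D=0 ZF=0 PC=5
State after step 10 equals state after step 5: the program is in a cycle of length 5 and will never halt.

Answer: no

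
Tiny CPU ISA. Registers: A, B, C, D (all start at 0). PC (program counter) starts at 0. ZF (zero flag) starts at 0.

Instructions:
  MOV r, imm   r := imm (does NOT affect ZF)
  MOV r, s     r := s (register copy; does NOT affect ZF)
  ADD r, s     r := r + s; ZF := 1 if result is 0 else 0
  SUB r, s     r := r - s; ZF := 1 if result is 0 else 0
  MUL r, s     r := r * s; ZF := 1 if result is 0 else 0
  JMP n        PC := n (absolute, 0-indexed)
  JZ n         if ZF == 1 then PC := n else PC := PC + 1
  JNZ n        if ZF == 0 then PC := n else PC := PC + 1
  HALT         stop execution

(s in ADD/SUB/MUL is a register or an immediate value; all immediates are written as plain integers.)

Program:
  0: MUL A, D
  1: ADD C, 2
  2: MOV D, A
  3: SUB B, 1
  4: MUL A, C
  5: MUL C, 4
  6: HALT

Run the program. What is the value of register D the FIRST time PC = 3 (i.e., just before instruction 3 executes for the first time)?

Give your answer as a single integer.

Step 1: PC=0 exec 'MUL A, D'. After: A=0 B=0 C=0 D=0 ZF=1 PC=1
Step 2: PC=1 exec 'ADD C, 2'. After: A=0 B=0 C=2 D=0 ZF=0 PC=2
Step 3: PC=2 exec 'MOV D, A'. After: A=0 B=0 C=2 D=0 ZF=0 PC=3
First time PC=3: D=0

0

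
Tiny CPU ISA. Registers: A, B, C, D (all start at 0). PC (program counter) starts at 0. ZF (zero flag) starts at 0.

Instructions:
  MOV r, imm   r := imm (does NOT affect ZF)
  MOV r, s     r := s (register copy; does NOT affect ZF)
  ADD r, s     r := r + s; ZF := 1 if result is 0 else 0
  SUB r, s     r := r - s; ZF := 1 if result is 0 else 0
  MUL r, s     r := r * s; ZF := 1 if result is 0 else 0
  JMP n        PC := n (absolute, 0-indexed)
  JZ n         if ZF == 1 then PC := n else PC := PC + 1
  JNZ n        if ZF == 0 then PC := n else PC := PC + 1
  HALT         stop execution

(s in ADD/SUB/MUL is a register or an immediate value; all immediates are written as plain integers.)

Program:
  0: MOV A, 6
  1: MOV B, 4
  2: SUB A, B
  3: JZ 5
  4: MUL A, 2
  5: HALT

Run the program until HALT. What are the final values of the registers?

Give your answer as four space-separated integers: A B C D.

Answer: 4 4 0 0

Derivation:
Step 1: PC=0 exec 'MOV A, 6'. After: A=6 B=0 C=0 D=0 ZF=0 PC=1
Step 2: PC=1 exec 'MOV B, 4'. After: A=6 B=4 C=0 D=0 ZF=0 PC=2
Step 3: PC=2 exec 'SUB A, B'. After: A=2 B=4 C=0 D=0 ZF=0 PC=3
Step 4: PC=3 exec 'JZ 5'. After: A=2 B=4 C=0 D=0 ZF=0 PC=4
Step 5: PC=4 exec 'MUL A, 2'. After: A=4 B=4 C=0 D=0 ZF=0 PC=5
Step 6: PC=5 exec 'HALT'. After: A=4 B=4 C=0 D=0 ZF=0 PC=5 HALTED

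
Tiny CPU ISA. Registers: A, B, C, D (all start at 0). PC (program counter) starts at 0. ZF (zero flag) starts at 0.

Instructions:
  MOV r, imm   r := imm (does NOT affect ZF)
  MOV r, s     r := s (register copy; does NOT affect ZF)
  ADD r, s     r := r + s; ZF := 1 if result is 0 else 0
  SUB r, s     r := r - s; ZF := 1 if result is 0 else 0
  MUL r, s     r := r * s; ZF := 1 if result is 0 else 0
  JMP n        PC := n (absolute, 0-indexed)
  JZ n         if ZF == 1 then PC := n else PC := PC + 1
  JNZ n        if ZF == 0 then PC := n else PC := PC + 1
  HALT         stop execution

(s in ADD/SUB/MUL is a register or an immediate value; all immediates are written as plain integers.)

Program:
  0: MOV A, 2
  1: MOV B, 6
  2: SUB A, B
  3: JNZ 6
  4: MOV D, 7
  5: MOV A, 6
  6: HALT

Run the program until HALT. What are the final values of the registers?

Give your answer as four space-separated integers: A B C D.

Step 1: PC=0 exec 'MOV A, 2'. After: A=2 B=0 C=0 D=0 ZF=0 PC=1
Step 2: PC=1 exec 'MOV B, 6'. After: A=2 B=6 C=0 D=0 ZF=0 PC=2
Step 3: PC=2 exec 'SUB A, B'. After: A=-4 B=6 C=0 D=0 ZF=0 PC=3
Step 4: PC=3 exec 'JNZ 6'. After: A=-4 B=6 C=0 D=0 ZF=0 PC=6
Step 5: PC=6 exec 'HALT'. After: A=-4 B=6 C=0 D=0 ZF=0 PC=6 HALTED

Answer: -4 6 0 0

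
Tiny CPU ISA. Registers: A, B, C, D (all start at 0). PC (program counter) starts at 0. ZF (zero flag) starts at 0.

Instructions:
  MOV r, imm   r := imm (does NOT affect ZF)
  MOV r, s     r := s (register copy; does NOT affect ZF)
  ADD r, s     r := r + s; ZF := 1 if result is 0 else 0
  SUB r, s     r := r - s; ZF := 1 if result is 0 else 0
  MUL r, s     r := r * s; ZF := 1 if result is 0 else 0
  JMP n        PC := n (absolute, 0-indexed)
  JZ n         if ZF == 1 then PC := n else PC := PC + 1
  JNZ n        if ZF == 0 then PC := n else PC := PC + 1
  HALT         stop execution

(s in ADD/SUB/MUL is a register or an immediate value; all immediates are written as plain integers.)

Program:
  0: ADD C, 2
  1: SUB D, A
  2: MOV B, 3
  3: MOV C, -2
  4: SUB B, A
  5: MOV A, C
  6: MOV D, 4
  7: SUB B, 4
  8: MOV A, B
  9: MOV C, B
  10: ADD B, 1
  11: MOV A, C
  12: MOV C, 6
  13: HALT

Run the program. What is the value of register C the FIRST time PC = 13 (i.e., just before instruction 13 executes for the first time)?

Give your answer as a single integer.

Step 1: PC=0 exec 'ADD C, 2'. After: A=0 B=0 C=2 D=0 ZF=0 PC=1
Step 2: PC=1 exec 'SUB D, A'. After: A=0 B=0 C=2 D=0 ZF=1 PC=2
Step 3: PC=2 exec 'MOV B, 3'. After: A=0 B=3 C=2 D=0 ZF=1 PC=3
Step 4: PC=3 exec 'MOV C, -2'. After: A=0 B=3 C=-2 D=0 ZF=1 PC=4
Step 5: PC=4 exec 'SUB B, A'. After: A=0 B=3 C=-2 D=0 ZF=0 PC=5
Step 6: PC=5 exec 'MOV A, C'. After: A=-2 B=3 C=-2 D=0 ZF=0 PC=6
Step 7: PC=6 exec 'MOV D, 4'. After: A=-2 B=3 C=-2 D=4 ZF=0 PC=7
Step 8: PC=7 exec 'SUB B, 4'. After: A=-2 B=-1 C=-2 D=4 ZF=0 PC=8
Step 9: PC=8 exec 'MOV A, B'. After: A=-1 B=-1 C=-2 D=4 ZF=0 PC=9
Step 10: PC=9 exec 'MOV C, B'. After: A=-1 B=-1 C=-1 D=4 ZF=0 PC=10
Step 11: PC=10 exec 'ADD B, 1'. After: A=-1 B=0 C=-1 D=4 ZF=1 PC=11
Step 12: PC=11 exec 'MOV A, C'. After: A=-1 B=0 C=-1 D=4 ZF=1 PC=12
Step 13: PC=12 exec 'MOV C, 6'. After: A=-1 B=0 C=6 D=4 ZF=1 PC=13
First time PC=13: C=6

6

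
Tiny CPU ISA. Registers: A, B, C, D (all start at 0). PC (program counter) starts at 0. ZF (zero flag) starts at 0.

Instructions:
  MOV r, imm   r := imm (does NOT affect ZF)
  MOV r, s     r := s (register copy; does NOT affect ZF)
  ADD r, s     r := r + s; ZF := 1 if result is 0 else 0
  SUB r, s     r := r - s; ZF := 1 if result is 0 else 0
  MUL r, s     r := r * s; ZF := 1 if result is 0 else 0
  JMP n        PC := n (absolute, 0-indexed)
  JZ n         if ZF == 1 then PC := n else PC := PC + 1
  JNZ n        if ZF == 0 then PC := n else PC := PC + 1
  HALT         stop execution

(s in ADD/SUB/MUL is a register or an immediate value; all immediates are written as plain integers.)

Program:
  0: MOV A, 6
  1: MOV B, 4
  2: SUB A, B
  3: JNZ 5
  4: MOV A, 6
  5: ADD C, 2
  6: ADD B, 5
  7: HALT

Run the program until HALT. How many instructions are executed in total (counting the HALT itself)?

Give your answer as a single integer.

Answer: 7

Derivation:
Step 1: PC=0 exec 'MOV A, 6'. After: A=6 B=0 C=0 D=0 ZF=0 PC=1
Step 2: PC=1 exec 'MOV B, 4'. After: A=6 B=4 C=0 D=0 ZF=0 PC=2
Step 3: PC=2 exec 'SUB A, B'. After: A=2 B=4 C=0 D=0 ZF=0 PC=3
Step 4: PC=3 exec 'JNZ 5'. After: A=2 B=4 C=0 D=0 ZF=0 PC=5
Step 5: PC=5 exec 'ADD C, 2'. After: A=2 B=4 C=2 D=0 ZF=0 PC=6
Step 6: PC=6 exec 'ADD B, 5'. After: A=2 B=9 C=2 D=0 ZF=0 PC=7
Step 7: PC=7 exec 'HALT'. After: A=2 B=9 C=2 D=0 ZF=0 PC=7 HALTED
Total instructions executed: 7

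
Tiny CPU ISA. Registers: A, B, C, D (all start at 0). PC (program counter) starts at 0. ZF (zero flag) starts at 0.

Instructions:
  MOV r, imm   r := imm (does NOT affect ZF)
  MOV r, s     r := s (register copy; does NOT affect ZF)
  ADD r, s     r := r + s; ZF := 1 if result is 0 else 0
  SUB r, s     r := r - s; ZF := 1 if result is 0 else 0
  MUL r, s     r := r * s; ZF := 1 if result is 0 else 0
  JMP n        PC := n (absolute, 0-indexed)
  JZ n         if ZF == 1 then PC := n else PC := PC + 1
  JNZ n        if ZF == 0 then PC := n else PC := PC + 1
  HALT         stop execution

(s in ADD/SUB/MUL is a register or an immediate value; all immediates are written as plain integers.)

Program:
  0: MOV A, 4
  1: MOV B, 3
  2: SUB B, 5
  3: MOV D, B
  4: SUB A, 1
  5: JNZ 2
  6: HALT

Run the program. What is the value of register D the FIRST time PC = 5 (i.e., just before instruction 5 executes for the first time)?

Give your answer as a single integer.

Step 1: PC=0 exec 'MOV A, 4'. After: A=4 B=0 C=0 D=0 ZF=0 PC=1
Step 2: PC=1 exec 'MOV B, 3'. After: A=4 B=3 C=0 D=0 ZF=0 PC=2
Step 3: PC=2 exec 'SUB B, 5'. After: A=4 B=-2 C=0 D=0 ZF=0 PC=3
Step 4: PC=3 exec 'MOV D, B'. After: A=4 B=-2 C=0 D=-2 ZF=0 PC=4
Step 5: PC=4 exec 'SUB A, 1'. After: A=3 B=-2 C=0 D=-2 ZF=0 PC=5
First time PC=5: D=-2

-2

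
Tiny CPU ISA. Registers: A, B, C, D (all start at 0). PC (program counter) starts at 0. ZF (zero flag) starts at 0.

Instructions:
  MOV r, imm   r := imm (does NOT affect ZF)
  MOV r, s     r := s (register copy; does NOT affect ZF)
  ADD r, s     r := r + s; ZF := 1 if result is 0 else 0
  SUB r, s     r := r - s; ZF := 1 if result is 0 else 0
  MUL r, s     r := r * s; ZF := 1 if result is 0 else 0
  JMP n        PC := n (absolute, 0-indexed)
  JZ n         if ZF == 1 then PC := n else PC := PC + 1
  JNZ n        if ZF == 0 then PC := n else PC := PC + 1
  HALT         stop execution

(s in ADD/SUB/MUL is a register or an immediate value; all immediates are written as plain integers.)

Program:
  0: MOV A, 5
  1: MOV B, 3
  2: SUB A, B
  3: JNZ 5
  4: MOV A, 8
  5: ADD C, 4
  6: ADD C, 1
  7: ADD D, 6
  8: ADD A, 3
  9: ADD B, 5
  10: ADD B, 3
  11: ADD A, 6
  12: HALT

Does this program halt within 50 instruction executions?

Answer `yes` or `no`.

Answer: yes

Derivation:
Step 1: PC=0 exec 'MOV A, 5'. After: A=5 B=0 C=0 D=0 ZF=0 PC=1
Step 2: PC=1 exec 'MOV B, 3'. After: A=5 B=3 C=0 D=0 ZF=0 PC=2
Step 3: PC=2 exec 'SUB A, B'. After: A=2 B=3 C=0 D=0 ZF=0 PC=3
Step 4: PC=3 exec 'JNZ 5'. After: A=2 B=3 C=0 D=0 ZF=0 PC=5
Step 5: PC=5 exec 'ADD C, 4'. After: A=2 B=3 C=4 D=0 ZF=0 PC=6
Step 6: PC=6 exec 'ADD C, 1'. After: A=2 B=3 C=5 D=0 ZF=0 PC=7
Step 7: PC=7 exec 'ADD D, 6'. After: A=2 B=3 C=5 D=6 ZF=0 PC=8
Step 8: PC=8 exec 'ADD A, 3'. After: A=5 B=3 C=5 D=6 ZF=0 PC=9
Step 9: PC=9 exec 'ADD B, 5'. After: A=5 B=8 C=5 D=6 ZF=0 PC=10
Step 10: PC=10 exec 'ADD B, 3'. After: A=5 B=11 C=5 D=6 ZF=0 PC=11
Step 11: PC=11 exec 'ADD A, 6'. After: A=11 B=11 C=5 D=6 ZF=0 PC=12
Step 12: PC=12 exec 'HALT'. After: A=11 B=11 C=5 D=6 ZF=0 PC=12 HALTED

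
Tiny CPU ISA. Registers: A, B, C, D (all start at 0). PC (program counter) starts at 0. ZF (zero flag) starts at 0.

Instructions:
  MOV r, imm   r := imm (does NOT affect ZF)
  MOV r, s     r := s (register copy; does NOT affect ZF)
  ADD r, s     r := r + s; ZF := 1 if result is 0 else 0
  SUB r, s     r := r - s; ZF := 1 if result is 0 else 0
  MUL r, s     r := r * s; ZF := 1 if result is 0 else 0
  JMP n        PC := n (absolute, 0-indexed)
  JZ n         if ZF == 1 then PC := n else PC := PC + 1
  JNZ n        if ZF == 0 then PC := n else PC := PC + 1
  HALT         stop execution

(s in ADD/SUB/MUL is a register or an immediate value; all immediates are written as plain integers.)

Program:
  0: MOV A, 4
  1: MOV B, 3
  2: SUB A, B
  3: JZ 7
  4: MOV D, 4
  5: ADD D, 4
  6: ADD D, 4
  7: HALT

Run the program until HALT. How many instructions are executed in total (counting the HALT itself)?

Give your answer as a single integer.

Step 1: PC=0 exec 'MOV A, 4'. After: A=4 B=0 C=0 D=0 ZF=0 PC=1
Step 2: PC=1 exec 'MOV B, 3'. After: A=4 B=3 C=0 D=0 ZF=0 PC=2
Step 3: PC=2 exec 'SUB A, B'. After: A=1 B=3 C=0 D=0 ZF=0 PC=3
Step 4: PC=3 exec 'JZ 7'. After: A=1 B=3 C=0 D=0 ZF=0 PC=4
Step 5: PC=4 exec 'MOV D, 4'. After: A=1 B=3 C=0 D=4 ZF=0 PC=5
Step 6: PC=5 exec 'ADD D, 4'. After: A=1 B=3 C=0 D=8 ZF=0 PC=6
Step 7: PC=6 exec 'ADD D, 4'. After: A=1 B=3 C=0 D=12 ZF=0 PC=7
Step 8: PC=7 exec 'HALT'. After: A=1 B=3 C=0 D=12 ZF=0 PC=7 HALTED
Total instructions executed: 8

Answer: 8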